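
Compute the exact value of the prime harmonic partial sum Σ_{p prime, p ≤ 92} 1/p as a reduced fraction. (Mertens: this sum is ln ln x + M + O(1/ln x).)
Σ 1/p = 42605658161771733665696611824842057/23768741896345550770650537601358310

π(92) = 24, so the primes ≤ 92 are [2, 3, 5, 7, 11, 13, 17, 19, 23, 29, 31, 37, 41, 43, 47, 53, 59, 61, 67, 71, 73, 79, 83, 89]. Summing 1/p over these primes: 42605658161771733665696611824842057/23768741896345550770650537601358310 ≈ 1.7925. Mertens estimate ln ln(92) + 0.2615 ≈ 1.7704.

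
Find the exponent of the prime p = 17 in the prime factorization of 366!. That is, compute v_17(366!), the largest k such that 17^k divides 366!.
v_17(366!) = 22

Legendre's formula: v_p(n!) = Σ_{k ≥ 1} ⌊n / p^k⌋. For p = 17, n = 366, the terms are:
  ⌊366/17^1⌋ = ⌊366/17⌋ = 21
  ⌊366/17^2⌋ = ⌊366/289⌋ = 1
(the next term ⌊366/17^3⌋ = 0, terminating the sum). Summing: v_17(366!) = 21 + 1 = 22.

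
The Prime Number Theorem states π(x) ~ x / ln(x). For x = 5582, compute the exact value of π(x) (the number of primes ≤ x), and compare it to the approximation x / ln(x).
π(5582) = 737;  x/ln(x) ≈ 647.02;  relative error ≈ 12.21%.

Directly count primes up to 5582: π(5582) = 737. The PNT approximation gives 5582/ln(5582) ≈ 5582/8.62730 ≈ 647.02. Relative error (π(x) − x/ln(x)) / π(x) ≈ 12.21%; the approximation is known to undercount slightly (Li(x) is a better estimate).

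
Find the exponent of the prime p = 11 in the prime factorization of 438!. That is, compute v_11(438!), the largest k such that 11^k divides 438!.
v_11(438!) = 42

Legendre's formula: v_p(n!) = Σ_{k ≥ 1} ⌊n / p^k⌋. For p = 11, n = 438, the terms are:
  ⌊438/11^1⌋ = ⌊438/11⌋ = 39
  ⌊438/11^2⌋ = ⌊438/121⌋ = 3
(the next term ⌊438/11^3⌋ = 0, terminating the sum). Summing: v_11(438!) = 39 + 3 = 42.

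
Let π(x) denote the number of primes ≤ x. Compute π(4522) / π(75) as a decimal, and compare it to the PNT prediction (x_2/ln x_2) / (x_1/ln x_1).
π(4522)/π(75) = 614/21 ≈ 29.2381;  PNT prediction ≈ 30.9284.

π(75) = 21 and π(4522) = 614, so π(4522)/π(75) ≈ 29.2381. The PNT-predicted ratio is (4522/ln(4522)) / (75/ln(75)) ≈ 30.9284. The two agree to within a few percent, as expected.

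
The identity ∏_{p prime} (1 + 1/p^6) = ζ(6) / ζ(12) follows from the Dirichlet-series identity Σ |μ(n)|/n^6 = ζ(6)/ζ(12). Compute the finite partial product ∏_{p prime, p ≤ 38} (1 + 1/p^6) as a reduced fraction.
∏ = 1409064908372656074115629844532678533864664016937571914400/1385384845877129271600296064992669038424816672643778985121

The primes p ≤ 38 are [2, 3, 5, 7, 11, 13, 17, 19, 23, 29, 31, 37]. For each, (1 + 1/p^6) = (p^6 + 1)/p^6. Multiplying these fractions over p ∈ [2, 3, 5, 7, 11, 13, 17, 19, 23, 29, 31, 37] gives 1409064908372656074115629844532678533864664016937571914400/1385384845877129271600296064992669038424816672643778985121. (In the limit P → ∞ this tends to ζ(6)/ζ(12).)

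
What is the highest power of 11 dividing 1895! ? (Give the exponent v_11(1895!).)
v_11(1895!) = 188

Legendre's formula: v_p(n!) = Σ_{k ≥ 1} ⌊n / p^k⌋. For p = 11, n = 1895, the terms are:
  ⌊1895/11^1⌋ = ⌊1895/11⌋ = 172
  ⌊1895/11^2⌋ = ⌊1895/121⌋ = 15
  ⌊1895/11^3⌋ = ⌊1895/1331⌋ = 1
(the next term ⌊1895/11^4⌋ = 0, terminating the sum). Summing: v_11(1895!) = 172 + 15 + 1 = 188.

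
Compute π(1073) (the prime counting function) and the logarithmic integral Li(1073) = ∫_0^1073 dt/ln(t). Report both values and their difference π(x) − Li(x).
π(1073) = 180;  Li(1073) ≈ 188.12;  π(x) − Li(x) ≈ -8.12.

Direct count of primes ≤ 1073 gives π(1073) = 180. Numerical evaluation of the logarithmic integral gives Li(1073) ≈ 188.12. The difference π(x) − Li(x) ≈ -8.12 is typically negative for small/moderate x (Li(x) overestimates), though Littlewood's theorem shows this sign changes infinitely often.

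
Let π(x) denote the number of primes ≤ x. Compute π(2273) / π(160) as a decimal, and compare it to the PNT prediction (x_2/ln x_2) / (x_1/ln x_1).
π(2273)/π(160) = 338/37 ≈ 9.1351;  PNT prediction ≈ 9.3286.

π(160) = 37 and π(2273) = 338, so π(2273)/π(160) ≈ 9.1351. The PNT-predicted ratio is (2273/ln(2273)) / (160/ln(160)) ≈ 9.3286. The two agree to within a few percent, as expected.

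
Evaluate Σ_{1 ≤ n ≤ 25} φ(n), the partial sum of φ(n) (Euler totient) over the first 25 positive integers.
Σ_{n ≤ 25} φ(n) = 200

Compute φ(n) for each 1 ≤ n ≤ 25: φ(1) = 1, φ(2) = 1, φ(3) = 2, φ(4) = 2, φ(5) = 4, φ(6) = 2, φ(7) = 6, φ(8) = 4, φ(9) = 6, φ(10) = 4, φ(11) = 10, φ(12) = 4, φ(13) = 12, φ(14) = 6, φ(15) = 8, φ(16) = 8, φ(17) = 16, φ(18) = 6, φ(19) = 18, φ(20) = 8, φ(21) = 12, φ(22) = 10, φ(23) = 22, φ(24) = 8, φ(25) = 20. Summing all 25 values: 200. (Average order: Σ_{n ≤ x} φ(n) ~ (3/π²) x². For x = 25, (3/π²)·25² ≈ 189.98.)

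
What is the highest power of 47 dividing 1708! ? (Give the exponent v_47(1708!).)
v_47(1708!) = 36

Legendre's formula: v_p(n!) = Σ_{k ≥ 1} ⌊n / p^k⌋. For p = 47, n = 1708, the terms are:
  ⌊1708/47^1⌋ = ⌊1708/47⌋ = 36
(the next term ⌊1708/47^2⌋ = 0, terminating the sum). Summing: v_47(1708!) = 36 = 36.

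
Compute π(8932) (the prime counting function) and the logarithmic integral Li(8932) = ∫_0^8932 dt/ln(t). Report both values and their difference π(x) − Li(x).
π(8932) = 1110;  Li(8932) ≈ 1129.48;  π(x) − Li(x) ≈ -19.48.

Direct count of primes ≤ 8932 gives π(8932) = 1110. Numerical evaluation of the logarithmic integral gives Li(8932) ≈ 1129.48. The difference π(x) − Li(x) ≈ -19.48 is typically negative for small/moderate x (Li(x) overestimates), though Littlewood's theorem shows this sign changes infinitely often.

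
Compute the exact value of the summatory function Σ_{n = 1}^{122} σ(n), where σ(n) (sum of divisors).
Σ_{n ≤ 122} σ(n) = 12292

Compute σ(n) for each 1 ≤ n ≤ 122: σ(1) = 1, σ(2) = 3, σ(3) = 4, σ(4) = 7, σ(5) = 6, σ(6) = 12, σ(7) = 8, σ(8) = 15, σ(9) = 13, σ(10) = 18, σ(11) = 12, σ(12) = 28, σ(13) = 14, σ(14) = 24, σ(15) = 24, σ(16) = 31, σ(17) = 18, σ(18) = 39, σ(19) = 20, σ(20) = 42, σ(21) = 32, σ(22) = 36, σ(23) = 24, σ(24) = 60, σ(25) = 31, σ(26) = 42, σ(27) = 40, σ(28) = 56, σ(29) = 30, σ(30) = 72, σ(31) = 32, σ(32) = 63, σ(33) = 48, σ(34) = 54, σ(35) = 48, σ(36) = 91, σ(37) = 38, σ(38) = 60, σ(39) = 56, σ(40) = 90, σ(41) = 42, σ(42) = 96, σ(43) = 44, σ(44) = 84, σ(45) = 78, σ(46) = 72, σ(47) = 48, σ(48) = 124, σ(49) = 57, σ(50) = 93, σ(51) = 72, σ(52) = 98, σ(53) = 54, σ(54) = 120, σ(55) = 72, σ(56) = 120, σ(57) = 80, σ(58) = 90, σ(59) = 60, σ(60) = 168, σ(61) = 62, σ(62) = 96, σ(63) = 104, σ(64) = 127, σ(65) = 84, σ(66) = 144, σ(67) = 68, σ(68) = 126, σ(69) = 96, σ(70) = 144, σ(71) = 72, σ(72) = 195, σ(73) = 74, σ(74) = 114, σ(75) = 124, σ(76) = 140, σ(77) = 96, σ(78) = 168, σ(79) = 80, σ(80) = 186, σ(81) = 121, σ(82) = 126, σ(83) = 84, σ(84) = 224, σ(85) = 108, σ(86) = 132, σ(87) = 120, σ(88) = 180, σ(89) = 90, σ(90) = 234, σ(91) = 112, σ(92) = 168, σ(93) = 128, σ(94) = 144, σ(95) = 120, σ(96) = 252, σ(97) = 98, σ(98) = 171, σ(99) = 156, σ(100) = 217, σ(101) = 102, σ(102) = 216, σ(103) = 104, σ(104) = 210, σ(105) = 192, σ(106) = 162, σ(107) = 108, σ(108) = 280, σ(109) = 110, σ(110) = 216, σ(111) = 152, σ(112) = 248, σ(113) = 114, σ(114) = 240, σ(115) = 144, σ(116) = 210, σ(117) = 182, σ(118) = 180, σ(119) = 144, σ(120) = 360, σ(121) = 133, σ(122) = 186. Summing all 122 values: 12292. (Average order: Σ_{n ≤ x} σ(n) ~ (π²/12) x². For x = 122, (π²/12)·122² ≈ 12241.60.)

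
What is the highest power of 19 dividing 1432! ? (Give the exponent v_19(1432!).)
v_19(1432!) = 78

Legendre's formula: v_p(n!) = Σ_{k ≥ 1} ⌊n / p^k⌋. For p = 19, n = 1432, the terms are:
  ⌊1432/19^1⌋ = ⌊1432/19⌋ = 75
  ⌊1432/19^2⌋ = ⌊1432/361⌋ = 3
(the next term ⌊1432/19^3⌋ = 0, terminating the sum). Summing: v_19(1432!) = 75 + 3 = 78.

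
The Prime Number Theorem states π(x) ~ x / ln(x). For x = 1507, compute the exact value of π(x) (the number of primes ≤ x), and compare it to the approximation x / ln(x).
π(1507) = 239;  x/ln(x) ≈ 205.93;  relative error ≈ 13.84%.

Directly count primes up to 1507: π(1507) = 239. The PNT approximation gives 1507/ln(1507) ≈ 1507/7.31788 ≈ 205.93. Relative error (π(x) − x/ln(x)) / π(x) ≈ 13.84%; the approximation is known to undercount slightly (Li(x) is a better estimate).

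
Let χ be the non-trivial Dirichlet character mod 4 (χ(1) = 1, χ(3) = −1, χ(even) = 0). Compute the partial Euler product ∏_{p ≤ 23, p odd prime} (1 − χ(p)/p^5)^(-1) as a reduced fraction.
∏ = 19221914719363107239019289471588875/19296053991287416836128860852453376

The odd primes p ≤ 23 are [3, 5, 7, 11, 13, 17, 19, 23]. For each, χ(p) = 1 if p ≡ 1 mod 4, χ(p) = −1 if p ≡ 3 mod 4. Taking (1 − χ(p)/p^5)^(-1) = p^5/(p^5 − χ(p)): (1 − (-1)/3^5)^(-1) · (1 − (1)/5^5)^(-1) · (1 − (-1)/7^5)^(-1) · (1 − (-1)/11^5)^(-1) · (1 − (1)/13^5)^(-1) · (1 − (1)/17^5)^(-1) · (1 − (-1)/19^5)^(-1) · (1 − (-1)/23^5)^(-1) = 19221914719363107239019289471588875/19296053991287416836128860852453376.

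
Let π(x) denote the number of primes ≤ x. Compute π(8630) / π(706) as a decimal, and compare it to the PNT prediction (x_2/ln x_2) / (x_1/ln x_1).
π(8630)/π(706) = 1075/126 ≈ 8.5317;  PNT prediction ≈ 8.8473.

π(706) = 126 and π(8630) = 1075, so π(8630)/π(706) ≈ 8.5317. The PNT-predicted ratio is (8630/ln(8630)) / (706/ln(706)) ≈ 8.8473. The two agree to within a few percent, as expected.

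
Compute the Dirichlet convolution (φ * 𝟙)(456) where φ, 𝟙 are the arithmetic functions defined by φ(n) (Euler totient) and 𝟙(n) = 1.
(φ * 𝟙)(456) = 456

Divisors of 456: [1, 2, 3, 4, 6, 8, 12, 19, 24, 38, 57, 76, 114, 152, 228, 456]. For each d | 456:
  d = 1: φ(1) · 𝟙(456/1) = 1 · 1 = 1
  d = 2: φ(2) · 𝟙(456/2) = 1 · 1 = 1
  d = 3: φ(3) · 𝟙(456/3) = 2 · 1 = 2
  d = 4: φ(4) · 𝟙(456/4) = 2 · 1 = 2
  d = 6: φ(6) · 𝟙(456/6) = 2 · 1 = 2
  d = 8: φ(8) · 𝟙(456/8) = 4 · 1 = 4
  d = 12: φ(12) · 𝟙(456/12) = 4 · 1 = 4
  d = 19: φ(19) · 𝟙(456/19) = 18 · 1 = 18
  d = 24: φ(24) · 𝟙(456/24) = 8 · 1 = 8
  d = 38: φ(38) · 𝟙(456/38) = 18 · 1 = 18
  d = 57: φ(57) · 𝟙(456/57) = 36 · 1 = 36
  d = 76: φ(76) · 𝟙(456/76) = 36 · 1 = 36
  d = 114: φ(114) · 𝟙(456/114) = 36 · 1 = 36
  d = 152: φ(152) · 𝟙(456/152) = 72 · 1 = 72
  d = 228: φ(228) · 𝟙(456/228) = 72 · 1 = 72
  d = 456: φ(456) · 𝟙(456/456) = 144 · 1 = 144
Summing: (φ * 𝟙)(456) = 1 + 1 + 2 + 2 + 2 + 4 + 4 + 18 + 8 + 18 + 36 + 36 + 36 + 72 + 72 + 144 = 456.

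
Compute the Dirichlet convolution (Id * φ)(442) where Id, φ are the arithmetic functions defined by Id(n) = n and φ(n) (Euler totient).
(Id * φ)(442) = 2475

Divisors of 442: [1, 2, 13, 17, 26, 34, 221, 442]. For each d | 442:
  d = 1: Id(1) · φ(442/1) = 1 · 192 = 192
  d = 2: Id(2) · φ(442/2) = 2 · 192 = 384
  d = 13: Id(13) · φ(442/13) = 13 · 16 = 208
  d = 17: Id(17) · φ(442/17) = 17 · 12 = 204
  d = 26: Id(26) · φ(442/26) = 26 · 16 = 416
  d = 34: Id(34) · φ(442/34) = 34 · 12 = 408
  d = 221: Id(221) · φ(442/221) = 221 · 1 = 221
  d = 442: Id(442) · φ(442/442) = 442 · 1 = 442
Summing: (Id * φ)(442) = 192 + 384 + 208 + 204 + 416 + 408 + 221 + 442 = 2475.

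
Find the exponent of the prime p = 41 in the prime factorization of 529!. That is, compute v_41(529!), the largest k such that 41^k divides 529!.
v_41(529!) = 12

Legendre's formula: v_p(n!) = Σ_{k ≥ 1} ⌊n / p^k⌋. For p = 41, n = 529, the terms are:
  ⌊529/41^1⌋ = ⌊529/41⌋ = 12
(the next term ⌊529/41^2⌋ = 0, terminating the sum). Summing: v_41(529!) = 12 = 12.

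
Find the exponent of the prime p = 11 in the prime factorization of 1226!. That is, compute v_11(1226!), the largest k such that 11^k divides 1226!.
v_11(1226!) = 121

Legendre's formula: v_p(n!) = Σ_{k ≥ 1} ⌊n / p^k⌋. For p = 11, n = 1226, the terms are:
  ⌊1226/11^1⌋ = ⌊1226/11⌋ = 111
  ⌊1226/11^2⌋ = ⌊1226/121⌋ = 10
(the next term ⌊1226/11^3⌋ = 0, terminating the sum). Summing: v_11(1226!) = 111 + 10 = 121.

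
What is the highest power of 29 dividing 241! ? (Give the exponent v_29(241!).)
v_29(241!) = 8

Legendre's formula: v_p(n!) = Σ_{k ≥ 1} ⌊n / p^k⌋. For p = 29, n = 241, the terms are:
  ⌊241/29^1⌋ = ⌊241/29⌋ = 8
(the next term ⌊241/29^2⌋ = 0, terminating the sum). Summing: v_29(241!) = 8 = 8.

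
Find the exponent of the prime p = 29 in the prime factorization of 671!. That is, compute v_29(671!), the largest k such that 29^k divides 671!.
v_29(671!) = 23

Legendre's formula: v_p(n!) = Σ_{k ≥ 1} ⌊n / p^k⌋. For p = 29, n = 671, the terms are:
  ⌊671/29^1⌋ = ⌊671/29⌋ = 23
(the next term ⌊671/29^2⌋ = 0, terminating the sum). Summing: v_29(671!) = 23 = 23.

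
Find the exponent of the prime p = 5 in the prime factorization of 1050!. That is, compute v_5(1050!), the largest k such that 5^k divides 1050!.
v_5(1050!) = 261

Legendre's formula: v_p(n!) = Σ_{k ≥ 1} ⌊n / p^k⌋. For p = 5, n = 1050, the terms are:
  ⌊1050/5^1⌋ = ⌊1050/5⌋ = 210
  ⌊1050/5^2⌋ = ⌊1050/25⌋ = 42
  ⌊1050/5^3⌋ = ⌊1050/125⌋ = 8
  ⌊1050/5^4⌋ = ⌊1050/625⌋ = 1
(the next term ⌊1050/5^5⌋ = 0, terminating the sum). Summing: v_5(1050!) = 210 + 42 + 8 + 1 = 261.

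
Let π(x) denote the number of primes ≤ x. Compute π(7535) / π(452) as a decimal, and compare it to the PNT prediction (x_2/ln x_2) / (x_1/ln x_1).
π(7535)/π(452) = 954/87 ≈ 10.9655;  PNT prediction ≈ 11.4163.

π(452) = 87 and π(7535) = 954, so π(7535)/π(452) ≈ 10.9655. The PNT-predicted ratio is (7535/ln(7535)) / (452/ln(452)) ≈ 11.4163. The two agree to within a few percent, as expected.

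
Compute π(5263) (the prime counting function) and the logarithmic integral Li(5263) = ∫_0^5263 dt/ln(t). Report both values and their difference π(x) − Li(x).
π(5263) = 698;  Li(5263) ≈ 715.07;  π(x) − Li(x) ≈ -17.07.

Direct count of primes ≤ 5263 gives π(5263) = 698. Numerical evaluation of the logarithmic integral gives Li(5263) ≈ 715.07. The difference π(x) − Li(x) ≈ -17.07 is typically negative for small/moderate x (Li(x) overestimates), though Littlewood's theorem shows this sign changes infinitely often.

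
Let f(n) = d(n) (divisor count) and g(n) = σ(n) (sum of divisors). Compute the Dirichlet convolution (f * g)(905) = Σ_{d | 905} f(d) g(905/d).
(d * σ)(905) = 1472

Divisors of 905: [1, 5, 181, 905]. For each d | 905:
  d = 1: d(1) · σ(905/1) = 1 · 1092 = 1092
  d = 5: d(5) · σ(905/5) = 2 · 182 = 364
  d = 181: d(181) · σ(905/181) = 2 · 6 = 12
  d = 905: d(905) · σ(905/905) = 4 · 1 = 4
Summing: (d * σ)(905) = 1092 + 364 + 12 + 4 = 1472.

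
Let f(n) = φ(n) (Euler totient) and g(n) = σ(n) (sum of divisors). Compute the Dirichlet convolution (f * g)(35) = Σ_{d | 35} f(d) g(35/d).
(φ * σ)(35) = 140

Divisors of 35: [1, 5, 7, 35]. For each d | 35:
  d = 1: φ(1) · σ(35/1) = 1 · 48 = 48
  d = 5: φ(5) · σ(35/5) = 4 · 8 = 32
  d = 7: φ(7) · σ(35/7) = 6 · 6 = 36
  d = 35: φ(35) · σ(35/35) = 24 · 1 = 24
Summing: (φ * σ)(35) = 48 + 32 + 36 + 24 = 140.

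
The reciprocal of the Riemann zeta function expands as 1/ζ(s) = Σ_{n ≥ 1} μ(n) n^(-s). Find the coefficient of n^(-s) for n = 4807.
μ(4807) = -1

Factor n = 4807 = 11 · 19 · 23. μ(n) = 0 if any exponent ≥ 2 (not squarefree); otherwise μ(n) = (−1)^{ω(n)} where ω(n) is the number of distinct prime factors. Applying: μ(4807) = -1.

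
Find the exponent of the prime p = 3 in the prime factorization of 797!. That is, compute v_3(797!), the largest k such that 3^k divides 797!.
v_3(797!) = 395

Legendre's formula: v_p(n!) = Σ_{k ≥ 1} ⌊n / p^k⌋. For p = 3, n = 797, the terms are:
  ⌊797/3^1⌋ = ⌊797/3⌋ = 265
  ⌊797/3^2⌋ = ⌊797/9⌋ = 88
  ⌊797/3^3⌋ = ⌊797/27⌋ = 29
  ⌊797/3^4⌋ = ⌊797/81⌋ = 9
  ⌊797/3^5⌋ = ⌊797/243⌋ = 3
  ⌊797/3^6⌋ = ⌊797/729⌋ = 1
(the next term ⌊797/3^7⌋ = 0, terminating the sum). Summing: v_3(797!) = 265 + 88 + 29 + 9 + 3 + 1 = 395.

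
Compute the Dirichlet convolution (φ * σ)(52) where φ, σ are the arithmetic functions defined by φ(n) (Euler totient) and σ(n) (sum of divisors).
(φ * σ)(52) = 312

Divisors of 52: [1, 2, 4, 13, 26, 52]. For each d | 52:
  d = 1: φ(1) · σ(52/1) = 1 · 98 = 98
  d = 2: φ(2) · σ(52/2) = 1 · 42 = 42
  d = 4: φ(4) · σ(52/4) = 2 · 14 = 28
  d = 13: φ(13) · σ(52/13) = 12 · 7 = 84
  d = 26: φ(26) · σ(52/26) = 12 · 3 = 36
  d = 52: φ(52) · σ(52/52) = 24 · 1 = 24
Summing: (φ * σ)(52) = 98 + 42 + 28 + 84 + 36 + 24 = 312.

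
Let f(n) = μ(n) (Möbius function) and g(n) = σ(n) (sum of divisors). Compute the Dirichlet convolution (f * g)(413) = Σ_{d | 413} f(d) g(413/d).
(μ * σ)(413) = 413

Divisors of 413: [1, 7, 59, 413]. For each d | 413:
  d = 1: μ(1) · σ(413/1) = 1 · 480 = 480
  d = 7: μ(7) · σ(413/7) = -1 · 60 = -60
  d = 59: μ(59) · σ(413/59) = -1 · 8 = -8
  d = 413: μ(413) · σ(413/413) = 1 · 1 = 1
Summing: (μ * σ)(413) = 480 + -60 + -8 + 1 = 413.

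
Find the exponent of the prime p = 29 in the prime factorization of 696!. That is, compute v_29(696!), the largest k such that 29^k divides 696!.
v_29(696!) = 24

Legendre's formula: v_p(n!) = Σ_{k ≥ 1} ⌊n / p^k⌋. For p = 29, n = 696, the terms are:
  ⌊696/29^1⌋ = ⌊696/29⌋ = 24
(the next term ⌊696/29^2⌋ = 0, terminating the sum). Summing: v_29(696!) = 24 = 24.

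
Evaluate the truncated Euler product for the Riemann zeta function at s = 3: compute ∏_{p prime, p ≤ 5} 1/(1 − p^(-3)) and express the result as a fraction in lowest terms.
∏ = 3375/2821

The primes p ≤ 5 are [2, 3, 5]. For each prime, (1 − 1/p^3)^(-1) = p^3 / (p^3 − 1). The product is (1 − 1/2^3)^(-1), (1 − 1/3^3)^(-1), (1 − 1/5^3)^(-1) = ∏ p^3 / (p^3 − 1) = 3375/2821.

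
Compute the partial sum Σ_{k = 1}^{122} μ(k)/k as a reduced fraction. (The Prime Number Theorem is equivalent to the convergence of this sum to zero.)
Σ μ(k)/k = -2608290726639331073360151426179268330820642/3161005464041760778814520629154366249327468699

Values of μ(k) for 1 ≤ k ≤ 122: μ(1) = 1, μ(2) = -1, μ(3) = -1, μ(5) = -1, μ(6) = 1, μ(7) = -1, μ(10) = 1, μ(11) = -1, μ(13) = -1, μ(14) = 1, μ(15) = 1, μ(17) = -1, μ(19) = -1, μ(21) = 1, μ(22) = 1, μ(23) = -1, μ(26) = 1, μ(29) = -1, μ(30) = -1, μ(31) = -1, μ(33) = 1, μ(34) = 1, μ(35) = 1, μ(37) = -1, μ(38) = 1, μ(39) = 1, μ(41) = -1, μ(42) = -1, μ(43) = -1, μ(46) = 1, μ(47) = -1, μ(51) = 1, μ(53) = -1, μ(55) = 1, μ(57) = 1, μ(58) = 1, μ(59) = -1, μ(61) = -1, μ(62) = 1, μ(65) = 1, μ(66) = -1, μ(67) = -1, μ(69) = 1, μ(70) = -1, μ(71) = -1, μ(73) = -1, μ(74) = 1, μ(77) = 1, μ(78) = -1, μ(79) = -1, μ(82) = 1, μ(83) = -1, μ(85) = 1, μ(86) = 1, μ(87) = 1, μ(89) = -1, μ(91) = 1, μ(93) = 1, μ(94) = 1, μ(95) = 1, μ(97) = -1, μ(101) = -1, μ(102) = -1, μ(103) = -1, μ(105) = -1, μ(106) = 1, μ(107) = -1, μ(109) = -1, μ(110) = -1, μ(111) = 1, μ(113) = -1, μ(114) = -1, μ(115) = 1, μ(118) = 1, μ(119) = 1, μ(122) = 1, with μ = 0 on non-squarefree integers. Summing μ(k)/k for k where μ(k) ≠ 0 gives -2608290726639331073360151426179268330820642/3161005464041760778814520629154366249327468699 ≈ -0.0008. (PNT ⟺ this sum → 0 as n → ∞.)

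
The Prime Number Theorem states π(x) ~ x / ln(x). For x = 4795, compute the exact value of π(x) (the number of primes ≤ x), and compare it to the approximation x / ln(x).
π(4795) = 645;  x/ln(x) ≈ 565.76;  relative error ≈ 12.29%.

Directly count primes up to 4795: π(4795) = 645. The PNT approximation gives 4795/ln(4795) ≈ 4795/8.47533 ≈ 565.76. Relative error (π(x) − x/ln(x)) / π(x) ≈ 12.29%; the approximation is known to undercount slightly (Li(x) is a better estimate).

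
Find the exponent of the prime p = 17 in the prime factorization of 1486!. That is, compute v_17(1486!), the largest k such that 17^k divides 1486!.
v_17(1486!) = 92

Legendre's formula: v_p(n!) = Σ_{k ≥ 1} ⌊n / p^k⌋. For p = 17, n = 1486, the terms are:
  ⌊1486/17^1⌋ = ⌊1486/17⌋ = 87
  ⌊1486/17^2⌋ = ⌊1486/289⌋ = 5
(the next term ⌊1486/17^3⌋ = 0, terminating the sum). Summing: v_17(1486!) = 87 + 5 = 92.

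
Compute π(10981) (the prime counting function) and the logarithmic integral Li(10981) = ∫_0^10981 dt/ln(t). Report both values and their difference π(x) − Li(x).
π(10981) = 1333;  Li(10981) ≈ 1352.10;  π(x) − Li(x) ≈ -19.10.

Direct count of primes ≤ 10981 gives π(10981) = 1333. Numerical evaluation of the logarithmic integral gives Li(10981) ≈ 1352.10. The difference π(x) − Li(x) ≈ -19.10 is typically negative for small/moderate x (Li(x) overestimates), though Littlewood's theorem shows this sign changes infinitely often.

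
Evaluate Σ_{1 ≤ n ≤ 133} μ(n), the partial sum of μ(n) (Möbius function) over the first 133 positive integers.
Σ_{n ≤ 133} μ(n) = -2

Compute μ(n) for each 1 ≤ n ≤ 133: μ(1) = 1, μ(2) = -1, μ(3) = -1, μ(4) = 0, μ(5) = -1, μ(6) = 1, μ(7) = -1, μ(8) = 0, μ(9) = 0, μ(10) = 1, μ(11) = -1, μ(12) = 0, μ(13) = -1, μ(14) = 1, μ(15) = 1, μ(16) = 0, μ(17) = -1, μ(18) = 0, μ(19) = -1, μ(20) = 0, μ(21) = 1, μ(22) = 1, μ(23) = -1, μ(24) = 0, μ(25) = 0, μ(26) = 1, μ(27) = 0, μ(28) = 0, μ(29) = -1, μ(30) = -1, μ(31) = -1, μ(32) = 0, μ(33) = 1, μ(34) = 1, μ(35) = 1, μ(36) = 0, μ(37) = -1, μ(38) = 1, μ(39) = 1, μ(40) = 0, μ(41) = -1, μ(42) = -1, μ(43) = -1, μ(44) = 0, μ(45) = 0, μ(46) = 1, μ(47) = -1, μ(48) = 0, μ(49) = 0, μ(50) = 0, μ(51) = 1, μ(52) = 0, μ(53) = -1, μ(54) = 0, μ(55) = 1, μ(56) = 0, μ(57) = 1, μ(58) = 1, μ(59) = -1, μ(60) = 0, μ(61) = -1, μ(62) = 1, μ(63) = 0, μ(64) = 0, μ(65) = 1, μ(66) = -1, μ(67) = -1, μ(68) = 0, μ(69) = 1, μ(70) = -1, μ(71) = -1, μ(72) = 0, μ(73) = -1, μ(74) = 1, μ(75) = 0, μ(76) = 0, μ(77) = 1, μ(78) = -1, μ(79) = -1, μ(80) = 0, μ(81) = 0, μ(82) = 1, μ(83) = -1, μ(84) = 0, μ(85) = 1, μ(86) = 1, μ(87) = 1, μ(88) = 0, μ(89) = -1, μ(90) = 0, μ(91) = 1, μ(92) = 0, μ(93) = 1, μ(94) = 1, μ(95) = 1, μ(96) = 0, μ(97) = -1, μ(98) = 0, μ(99) = 0, μ(100) = 0, μ(101) = -1, μ(102) = -1, μ(103) = -1, μ(104) = 0, μ(105) = -1, μ(106) = 1, μ(107) = -1, μ(108) = 0, μ(109) = -1, μ(110) = -1, μ(111) = 1, μ(112) = 0, μ(113) = -1, μ(114) = -1, μ(115) = 1, μ(116) = 0, μ(117) = 0, μ(118) = 1, μ(119) = 1, μ(120) = 0, μ(121) = 0, μ(122) = 1, μ(123) = 1, μ(124) = 0, μ(125) = 0, μ(126) = 0, μ(127) = -1, μ(128) = 0, μ(129) = 1, μ(130) = -1, μ(131) = -1, μ(132) = 0, μ(133) = 1. Summing all 133 values: -2. (Mertens function M(x) = Σ_{n ≤ x} μ(n); on average M(x) should be small (PNT ⟺ M(x) = o(x)).)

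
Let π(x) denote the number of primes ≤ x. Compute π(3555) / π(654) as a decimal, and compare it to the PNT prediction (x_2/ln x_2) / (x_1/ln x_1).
π(3555)/π(654) = 497/119 ≈ 4.1765;  PNT prediction ≈ 4.3102.

π(654) = 119 and π(3555) = 497, so π(3555)/π(654) ≈ 4.1765. The PNT-predicted ratio is (3555/ln(3555)) / (654/ln(654)) ≈ 4.3102. The two agree to within a few percent, as expected.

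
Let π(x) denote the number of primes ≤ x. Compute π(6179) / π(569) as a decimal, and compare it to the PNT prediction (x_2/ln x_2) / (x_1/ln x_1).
π(6179)/π(569) = 804/104 ≈ 7.7308;  PNT prediction ≈ 7.8922.

π(569) = 104 and π(6179) = 804, so π(6179)/π(569) ≈ 7.7308. The PNT-predicted ratio is (6179/ln(6179)) / (569/ln(569)) ≈ 7.8922. The two agree to within a few percent, as expected.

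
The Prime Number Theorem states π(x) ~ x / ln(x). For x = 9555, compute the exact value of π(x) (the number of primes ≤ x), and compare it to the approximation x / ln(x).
π(9555) = 1183;  x/ln(x) ≈ 1042.57;  relative error ≈ 11.87%.

Directly count primes up to 9555: π(9555) = 1183. The PNT approximation gives 9555/ln(9555) ≈ 9555/9.16482 ≈ 1042.57. Relative error (π(x) − x/ln(x)) / π(x) ≈ 11.87%; the approximation is known to undercount slightly (Li(x) is a better estimate).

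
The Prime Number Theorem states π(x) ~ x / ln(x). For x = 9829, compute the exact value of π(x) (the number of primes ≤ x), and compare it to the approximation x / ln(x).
π(9829) = 1212;  x/ln(x) ≈ 1069.17;  relative error ≈ 11.78%.

Directly count primes up to 9829: π(9829) = 1212. The PNT approximation gives 9829/ln(9829) ≈ 9829/9.19309 ≈ 1069.17. Relative error (π(x) − x/ln(x)) / π(x) ≈ 11.78%; the approximation is known to undercount slightly (Li(x) is a better estimate).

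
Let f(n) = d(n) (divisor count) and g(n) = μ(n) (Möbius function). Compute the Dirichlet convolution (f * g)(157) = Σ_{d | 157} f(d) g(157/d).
(d * μ)(157) = 1

Divisors of 157: [1, 157]. For each d | 157:
  d = 1: d(1) · μ(157/1) = 1 · -1 = -1
  d = 157: d(157) · μ(157/157) = 2 · 1 = 2
Summing: (d * μ)(157) = -1 + 2 = 1.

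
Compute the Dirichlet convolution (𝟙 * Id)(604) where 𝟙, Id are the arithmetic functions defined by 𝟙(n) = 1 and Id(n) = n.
(𝟙 * Id)(604) = 1064

Divisors of 604: [1, 2, 4, 151, 302, 604]. For each d | 604:
  d = 1: 𝟙(1) · Id(604/1) = 1 · 604 = 604
  d = 2: 𝟙(2) · Id(604/2) = 1 · 302 = 302
  d = 4: 𝟙(4) · Id(604/4) = 1 · 151 = 151
  d = 151: 𝟙(151) · Id(604/151) = 1 · 4 = 4
  d = 302: 𝟙(302) · Id(604/302) = 1 · 2 = 2
  d = 604: 𝟙(604) · Id(604/604) = 1 · 1 = 1
Summing: (𝟙 * Id)(604) = 604 + 302 + 151 + 4 + 2 + 1 = 1064.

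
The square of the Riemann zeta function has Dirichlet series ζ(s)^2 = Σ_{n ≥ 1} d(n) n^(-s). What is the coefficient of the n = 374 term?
d(374) = 8

ζ(s)^2 = (Σ 1/m^s)(Σ 1/k^s). The coefficient of 1/n^s in the product is the number of ordered pairs (m, k) with mk = n, which equals d(n). For n = 374, divisors are [1, 2, 11, 17, 22, 34, 187, 374], so d(374) = 8.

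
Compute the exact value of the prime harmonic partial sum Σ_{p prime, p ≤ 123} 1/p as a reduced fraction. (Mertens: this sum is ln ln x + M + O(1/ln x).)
Σ 1/p = 58472171373748331322981543916880425472323867753/31610054640417607788145206291543662493274686990

π(123) = 30, so the primes ≤ 123 are [2, 3, 5, 7, 11, 13, 17, 19, 23, 29, 31, 37, 41, 43, 47, 53, 59, 61, 67, 71, 73, 79, 83, 89, 97, 101, 103, 107, 109, 113]. Summing 1/p over these primes: 58472171373748331322981543916880425472323867753/31610054640417607788145206291543662493274686990 ≈ 1.8498. Mertens estimate ln ln(123) + 0.2615 ≈ 1.8326.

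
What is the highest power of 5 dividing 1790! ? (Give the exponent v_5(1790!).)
v_5(1790!) = 445

Legendre's formula: v_p(n!) = Σ_{k ≥ 1} ⌊n / p^k⌋. For p = 5, n = 1790, the terms are:
  ⌊1790/5^1⌋ = ⌊1790/5⌋ = 358
  ⌊1790/5^2⌋ = ⌊1790/25⌋ = 71
  ⌊1790/5^3⌋ = ⌊1790/125⌋ = 14
  ⌊1790/5^4⌋ = ⌊1790/625⌋ = 2
(the next term ⌊1790/5^5⌋ = 0, terminating the sum). Summing: v_5(1790!) = 358 + 71 + 14 + 2 = 445.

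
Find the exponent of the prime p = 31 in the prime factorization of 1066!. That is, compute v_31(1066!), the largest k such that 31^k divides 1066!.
v_31(1066!) = 35

Legendre's formula: v_p(n!) = Σ_{k ≥ 1} ⌊n / p^k⌋. For p = 31, n = 1066, the terms are:
  ⌊1066/31^1⌋ = ⌊1066/31⌋ = 34
  ⌊1066/31^2⌋ = ⌊1066/961⌋ = 1
(the next term ⌊1066/31^3⌋ = 0, terminating the sum). Summing: v_31(1066!) = 34 + 1 = 35.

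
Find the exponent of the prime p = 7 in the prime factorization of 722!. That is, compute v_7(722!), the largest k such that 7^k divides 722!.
v_7(722!) = 119

Legendre's formula: v_p(n!) = Σ_{k ≥ 1} ⌊n / p^k⌋. For p = 7, n = 722, the terms are:
  ⌊722/7^1⌋ = ⌊722/7⌋ = 103
  ⌊722/7^2⌋ = ⌊722/49⌋ = 14
  ⌊722/7^3⌋ = ⌊722/343⌋ = 2
(the next term ⌊722/7^4⌋ = 0, terminating the sum). Summing: v_7(722!) = 103 + 14 + 2 = 119.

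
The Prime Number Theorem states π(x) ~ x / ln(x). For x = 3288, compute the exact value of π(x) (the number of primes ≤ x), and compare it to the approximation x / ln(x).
π(3288) = 462;  x/ln(x) ≈ 406.02;  relative error ≈ 12.12%.

Directly count primes up to 3288: π(3288) = 462. The PNT approximation gives 3288/ln(3288) ≈ 3288/8.09803 ≈ 406.02. Relative error (π(x) − x/ln(x)) / π(x) ≈ 12.12%; the approximation is known to undercount slightly (Li(x) is a better estimate).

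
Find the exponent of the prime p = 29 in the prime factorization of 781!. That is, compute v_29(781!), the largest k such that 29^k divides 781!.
v_29(781!) = 26

Legendre's formula: v_p(n!) = Σ_{k ≥ 1} ⌊n / p^k⌋. For p = 29, n = 781, the terms are:
  ⌊781/29^1⌋ = ⌊781/29⌋ = 26
(the next term ⌊781/29^2⌋ = 0, terminating the sum). Summing: v_29(781!) = 26 = 26.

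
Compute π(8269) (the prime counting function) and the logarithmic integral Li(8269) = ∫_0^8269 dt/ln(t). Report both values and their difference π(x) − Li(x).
π(8269) = 1037;  Li(8269) ≈ 1056.29;  π(x) − Li(x) ≈ -19.29.

Direct count of primes ≤ 8269 gives π(8269) = 1037. Numerical evaluation of the logarithmic integral gives Li(8269) ≈ 1056.29. The difference π(x) − Li(x) ≈ -19.29 is typically negative for small/moderate x (Li(x) overestimates), though Littlewood's theorem shows this sign changes infinitely often.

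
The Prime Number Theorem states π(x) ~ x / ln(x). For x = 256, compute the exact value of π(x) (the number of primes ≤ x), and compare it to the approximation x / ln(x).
π(256) = 54;  x/ln(x) ≈ 46.17;  relative error ≈ 14.51%.

Directly count primes up to 256: π(256) = 54. The PNT approximation gives 256/ln(256) ≈ 256/5.54518 ≈ 46.17. Relative error (π(x) − x/ln(x)) / π(x) ≈ 14.51%; the approximation is known to undercount slightly (Li(x) is a better estimate).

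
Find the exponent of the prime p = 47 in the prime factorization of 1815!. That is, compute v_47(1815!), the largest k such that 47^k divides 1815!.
v_47(1815!) = 38

Legendre's formula: v_p(n!) = Σ_{k ≥ 1} ⌊n / p^k⌋. For p = 47, n = 1815, the terms are:
  ⌊1815/47^1⌋ = ⌊1815/47⌋ = 38
(the next term ⌊1815/47^2⌋ = 0, terminating the sum). Summing: v_47(1815!) = 38 = 38.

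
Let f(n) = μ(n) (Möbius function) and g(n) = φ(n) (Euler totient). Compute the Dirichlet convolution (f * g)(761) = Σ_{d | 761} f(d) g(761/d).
(μ * φ)(761) = 759

Divisors of 761: [1, 761]. For each d | 761:
  d = 1: μ(1) · φ(761/1) = 1 · 760 = 760
  d = 761: μ(761) · φ(761/761) = -1 · 1 = -1
Summing: (μ * φ)(761) = 760 + -1 = 759.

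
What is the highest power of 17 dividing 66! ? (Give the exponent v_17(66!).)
v_17(66!) = 3

Legendre's formula: v_p(n!) = Σ_{k ≥ 1} ⌊n / p^k⌋. For p = 17, n = 66, the terms are:
  ⌊66/17^1⌋ = ⌊66/17⌋ = 3
(the next term ⌊66/17^2⌋ = 0, terminating the sum). Summing: v_17(66!) = 3 = 3.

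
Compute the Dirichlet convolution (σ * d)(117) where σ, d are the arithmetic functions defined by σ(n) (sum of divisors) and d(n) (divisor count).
(σ * d)(117) = 384

Divisors of 117: [1, 3, 9, 13, 39, 117]. For each d | 117:
  d = 1: σ(1) · d(117/1) = 1 · 6 = 6
  d = 3: σ(3) · d(117/3) = 4 · 4 = 16
  d = 9: σ(9) · d(117/9) = 13 · 2 = 26
  d = 13: σ(13) · d(117/13) = 14 · 3 = 42
  d = 39: σ(39) · d(117/39) = 56 · 2 = 112
  d = 117: σ(117) · d(117/117) = 182 · 1 = 182
Summing: (σ * d)(117) = 6 + 16 + 26 + 42 + 112 + 182 = 384.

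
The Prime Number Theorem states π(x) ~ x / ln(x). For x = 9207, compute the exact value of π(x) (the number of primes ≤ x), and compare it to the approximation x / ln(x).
π(9207) = 1141;  x/ln(x) ≈ 1008.69;  relative error ≈ 11.60%.

Directly count primes up to 9207: π(9207) = 1141. The PNT approximation gives 9207/ln(9207) ≈ 9207/9.12772 ≈ 1008.69. Relative error (π(x) − x/ln(x)) / π(x) ≈ 11.60%; the approximation is known to undercount slightly (Li(x) is a better estimate).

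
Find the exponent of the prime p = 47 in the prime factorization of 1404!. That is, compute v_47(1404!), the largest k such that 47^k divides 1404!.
v_47(1404!) = 29

Legendre's formula: v_p(n!) = Σ_{k ≥ 1} ⌊n / p^k⌋. For p = 47, n = 1404, the terms are:
  ⌊1404/47^1⌋ = ⌊1404/47⌋ = 29
(the next term ⌊1404/47^2⌋ = 0, terminating the sum). Summing: v_47(1404!) = 29 = 29.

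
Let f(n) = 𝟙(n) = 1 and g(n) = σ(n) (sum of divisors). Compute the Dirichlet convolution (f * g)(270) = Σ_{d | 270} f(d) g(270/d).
(𝟙 * σ)(270) = 1624

Divisors of 270: [1, 2, 3, 5, 6, 9, 10, 15, 18, 27, 30, 45, 54, 90, 135, 270]. For each d | 270:
  d = 1: 𝟙(1) · σ(270/1) = 1 · 720 = 720
  d = 2: 𝟙(2) · σ(270/2) = 1 · 240 = 240
  d = 3: 𝟙(3) · σ(270/3) = 1 · 234 = 234
  d = 5: 𝟙(5) · σ(270/5) = 1 · 120 = 120
  d = 6: 𝟙(6) · σ(270/6) = 1 · 78 = 78
  d = 9: 𝟙(9) · σ(270/9) = 1 · 72 = 72
  d = 10: 𝟙(10) · σ(270/10) = 1 · 40 = 40
  d = 15: 𝟙(15) · σ(270/15) = 1 · 39 = 39
  d = 18: 𝟙(18) · σ(270/18) = 1 · 24 = 24
  d = 27: 𝟙(27) · σ(270/27) = 1 · 18 = 18
  d = 30: 𝟙(30) · σ(270/30) = 1 · 13 = 13
  d = 45: 𝟙(45) · σ(270/45) = 1 · 12 = 12
  d = 54: 𝟙(54) · σ(270/54) = 1 · 6 = 6
  d = 90: 𝟙(90) · σ(270/90) = 1 · 4 = 4
  d = 135: 𝟙(135) · σ(270/135) = 1 · 3 = 3
  d = 270: 𝟙(270) · σ(270/270) = 1 · 1 = 1
Summing: (𝟙 * σ)(270) = 720 + 240 + 234 + 120 + 78 + 72 + 40 + 39 + 24 + 18 + 13 + 12 + 6 + 4 + 3 + 1 = 1624.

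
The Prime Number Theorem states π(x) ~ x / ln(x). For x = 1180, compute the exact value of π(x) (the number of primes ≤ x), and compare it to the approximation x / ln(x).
π(1180) = 193;  x/ln(x) ≈ 166.83;  relative error ≈ 13.56%.

Directly count primes up to 1180: π(1180) = 193. The PNT approximation gives 1180/ln(1180) ≈ 1180/7.07327 ≈ 166.83. Relative error (π(x) − x/ln(x)) / π(x) ≈ 13.56%; the approximation is known to undercount slightly (Li(x) is a better estimate).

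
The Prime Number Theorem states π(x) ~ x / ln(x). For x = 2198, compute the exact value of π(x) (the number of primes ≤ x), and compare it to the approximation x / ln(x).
π(2198) = 327;  x/ln(x) ≈ 285.63;  relative error ≈ 12.65%.

Directly count primes up to 2198: π(2198) = 327. The PNT approximation gives 2198/ln(2198) ≈ 2198/7.69530 ≈ 285.63. Relative error (π(x) − x/ln(x)) / π(x) ≈ 12.65%; the approximation is known to undercount slightly (Li(x) is a better estimate).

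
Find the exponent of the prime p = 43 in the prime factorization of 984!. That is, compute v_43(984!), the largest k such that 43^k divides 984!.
v_43(984!) = 22

Legendre's formula: v_p(n!) = Σ_{k ≥ 1} ⌊n / p^k⌋. For p = 43, n = 984, the terms are:
  ⌊984/43^1⌋ = ⌊984/43⌋ = 22
(the next term ⌊984/43^2⌋ = 0, terminating the sum). Summing: v_43(984!) = 22 = 22.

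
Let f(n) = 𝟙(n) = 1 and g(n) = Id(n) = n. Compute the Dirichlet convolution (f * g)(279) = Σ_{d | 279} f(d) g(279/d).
(𝟙 * Id)(279) = 416

Divisors of 279: [1, 3, 9, 31, 93, 279]. For each d | 279:
  d = 1: 𝟙(1) · Id(279/1) = 1 · 279 = 279
  d = 3: 𝟙(3) · Id(279/3) = 1 · 93 = 93
  d = 9: 𝟙(9) · Id(279/9) = 1 · 31 = 31
  d = 31: 𝟙(31) · Id(279/31) = 1 · 9 = 9
  d = 93: 𝟙(93) · Id(279/93) = 1 · 3 = 3
  d = 279: 𝟙(279) · Id(279/279) = 1 · 1 = 1
Summing: (𝟙 * Id)(279) = 279 + 93 + 31 + 9 + 3 + 1 = 416.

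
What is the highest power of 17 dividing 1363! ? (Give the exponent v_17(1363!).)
v_17(1363!) = 84

Legendre's formula: v_p(n!) = Σ_{k ≥ 1} ⌊n / p^k⌋. For p = 17, n = 1363, the terms are:
  ⌊1363/17^1⌋ = ⌊1363/17⌋ = 80
  ⌊1363/17^2⌋ = ⌊1363/289⌋ = 4
(the next term ⌊1363/17^3⌋ = 0, terminating the sum). Summing: v_17(1363!) = 80 + 4 = 84.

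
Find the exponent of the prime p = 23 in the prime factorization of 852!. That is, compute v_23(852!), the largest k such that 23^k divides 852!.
v_23(852!) = 38

Legendre's formula: v_p(n!) = Σ_{k ≥ 1} ⌊n / p^k⌋. For p = 23, n = 852, the terms are:
  ⌊852/23^1⌋ = ⌊852/23⌋ = 37
  ⌊852/23^2⌋ = ⌊852/529⌋ = 1
(the next term ⌊852/23^3⌋ = 0, terminating the sum). Summing: v_23(852!) = 37 + 1 = 38.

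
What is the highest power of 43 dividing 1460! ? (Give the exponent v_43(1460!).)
v_43(1460!) = 33

Legendre's formula: v_p(n!) = Σ_{k ≥ 1} ⌊n / p^k⌋. For p = 43, n = 1460, the terms are:
  ⌊1460/43^1⌋ = ⌊1460/43⌋ = 33
(the next term ⌊1460/43^2⌋ = 0, terminating the sum). Summing: v_43(1460!) = 33 = 33.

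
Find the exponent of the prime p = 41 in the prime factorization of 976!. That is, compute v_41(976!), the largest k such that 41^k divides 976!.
v_41(976!) = 23

Legendre's formula: v_p(n!) = Σ_{k ≥ 1} ⌊n / p^k⌋. For p = 41, n = 976, the terms are:
  ⌊976/41^1⌋ = ⌊976/41⌋ = 23
(the next term ⌊976/41^2⌋ = 0, terminating the sum). Summing: v_41(976!) = 23 = 23.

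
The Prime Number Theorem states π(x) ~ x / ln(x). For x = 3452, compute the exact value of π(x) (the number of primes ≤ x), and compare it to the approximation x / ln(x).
π(3452) = 482;  x/ln(x) ≈ 423.73;  relative error ≈ 12.09%.

Directly count primes up to 3452: π(3452) = 482. The PNT approximation gives 3452/ln(3452) ≈ 3452/8.14671 ≈ 423.73. Relative error (π(x) − x/ln(x)) / π(x) ≈ 12.09%; the approximation is known to undercount slightly (Li(x) is a better estimate).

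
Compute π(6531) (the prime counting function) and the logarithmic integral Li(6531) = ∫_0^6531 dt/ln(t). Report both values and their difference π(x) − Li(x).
π(6531) = 844;  Li(6531) ≈ 861.15;  π(x) − Li(x) ≈ -17.15.

Direct count of primes ≤ 6531 gives π(6531) = 844. Numerical evaluation of the logarithmic integral gives Li(6531) ≈ 861.15. The difference π(x) − Li(x) ≈ -17.15 is typically negative for small/moderate x (Li(x) overestimates), though Littlewood's theorem shows this sign changes infinitely often.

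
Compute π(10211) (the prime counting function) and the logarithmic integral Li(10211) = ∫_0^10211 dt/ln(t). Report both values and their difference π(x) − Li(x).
π(10211) = 1253;  Li(10211) ≈ 1269.02;  π(x) − Li(x) ≈ -16.02.

Direct count of primes ≤ 10211 gives π(10211) = 1253. Numerical evaluation of the logarithmic integral gives Li(10211) ≈ 1269.02. The difference π(x) − Li(x) ≈ -16.02 is typically negative for small/moderate x (Li(x) overestimates), though Littlewood's theorem shows this sign changes infinitely often.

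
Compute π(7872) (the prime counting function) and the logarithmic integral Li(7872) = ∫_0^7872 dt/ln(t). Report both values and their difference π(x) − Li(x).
π(7872) = 993;  Li(7872) ≈ 1012.16;  π(x) − Li(x) ≈ -19.16.

Direct count of primes ≤ 7872 gives π(7872) = 993. Numerical evaluation of the logarithmic integral gives Li(7872) ≈ 1012.16. The difference π(x) − Li(x) ≈ -19.16 is typically negative for small/moderate x (Li(x) overestimates), though Littlewood's theorem shows this sign changes infinitely often.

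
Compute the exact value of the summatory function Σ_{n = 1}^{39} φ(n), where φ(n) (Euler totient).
Σ_{n ≤ 39} φ(n) = 474

Compute φ(n) for each 1 ≤ n ≤ 39: φ(1) = 1, φ(2) = 1, φ(3) = 2, φ(4) = 2, φ(5) = 4, φ(6) = 2, φ(7) = 6, φ(8) = 4, φ(9) = 6, φ(10) = 4, φ(11) = 10, φ(12) = 4, φ(13) = 12, φ(14) = 6, φ(15) = 8, φ(16) = 8, φ(17) = 16, φ(18) = 6, φ(19) = 18, φ(20) = 8, φ(21) = 12, φ(22) = 10, φ(23) = 22, φ(24) = 8, φ(25) = 20, φ(26) = 12, φ(27) = 18, φ(28) = 12, φ(29) = 28, φ(30) = 8, φ(31) = 30, φ(32) = 16, φ(33) = 20, φ(34) = 16, φ(35) = 24, φ(36) = 12, φ(37) = 36, φ(38) = 18, φ(39) = 24. Summing all 39 values: 474. (Average order: Σ_{n ≤ x} φ(n) ~ (3/π²) x². For x = 39, (3/π²)·39² ≈ 462.33.)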